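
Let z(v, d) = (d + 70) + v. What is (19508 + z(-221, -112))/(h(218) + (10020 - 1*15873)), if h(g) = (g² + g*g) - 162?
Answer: 19245/89033 ≈ 0.21616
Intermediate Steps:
z(v, d) = 70 + d + v (z(v, d) = (70 + d) + v = 70 + d + v)
h(g) = -162 + 2*g² (h(g) = (g² + g²) - 162 = 2*g² - 162 = -162 + 2*g²)
(19508 + z(-221, -112))/(h(218) + (10020 - 1*15873)) = (19508 + (70 - 112 - 221))/((-162 + 2*218²) + (10020 - 1*15873)) = (19508 - 263)/((-162 + 2*47524) + (10020 - 15873)) = 19245/((-162 + 95048) - 5853) = 19245/(94886 - 5853) = 19245/89033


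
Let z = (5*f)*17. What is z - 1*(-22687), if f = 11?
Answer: 23622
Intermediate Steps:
z = 935 (z = (5*11)*17 = 55*17 = 935)
z - 1*(-22687) = 935 - 1*(-22687) = 935 + 22687 = 23622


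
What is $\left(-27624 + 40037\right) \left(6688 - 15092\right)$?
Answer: $-104318852$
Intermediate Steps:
$\left(-27624 + 40037\right) \left(6688 - 15092\right) = 12413 \left(-8404\right) = -104318852$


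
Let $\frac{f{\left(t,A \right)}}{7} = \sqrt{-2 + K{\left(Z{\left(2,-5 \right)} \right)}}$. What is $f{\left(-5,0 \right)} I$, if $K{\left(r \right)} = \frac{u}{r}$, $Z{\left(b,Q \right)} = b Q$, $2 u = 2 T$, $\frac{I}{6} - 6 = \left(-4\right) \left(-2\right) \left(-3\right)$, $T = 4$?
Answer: $- \frac{1512 i \sqrt{15}}{5} \approx - 1171.2 i$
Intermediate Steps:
$I = -108$ ($I = 36 + 6 \left(-4\right) \left(-2\right) \left(-3\right) = 36 + 6 \cdot 8 \left(-3\right) = 36 + 6 \left(-24\right) = 36 - 144 = -108$)
$u = 4$ ($u = \frac{2 \cdot 4}{2} = \frac{1}{2} \cdot 8 = 4$)
$Z{\left(b,Q \right)} = Q b$
$K{\left(r \right)} = \frac{4}{r}$
$f{\left(t,A \right)} = \frac{14 i \sqrt{15}}{5}$ ($f{\left(t,A \right)} = 7 \sqrt{-2 + \frac{4}{\left(-5\right) 2}} = 7 \sqrt{-2 + \frac{4}{-10}} = 7 \sqrt{-2 + 4 \left(- \frac{1}{10}\right)} = 7 \sqrt{-2 - \frac{2}{5}} = 7 \sqrt{- \frac{12}{5}} = 7 \frac{2 i \sqrt{15}}{5} = \frac{14 i \sqrt{15}}{5}$)
$f{\left(-5,0 \right)} I = \frac{14 i \sqrt{15}}{5} \left(-108\right) = - \frac{1512 i \sqrt{15}}{5}$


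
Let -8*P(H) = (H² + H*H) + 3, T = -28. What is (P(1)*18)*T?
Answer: 315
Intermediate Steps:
P(H) = -3/8 - H²/4 (P(H) = -((H² + H*H) + 3)/8 = -((H² + H²) + 3)/8 = -(2*H² + 3)/8 = -(3 + 2*H²)/8 = -3/8 - H²/4)
(P(1)*18)*T = ((-3/8 - ¼*1²)*18)*(-28) = ((-3/8 - ¼*1)*18)*(-28) = ((-3/8 - ¼)*18)*(-28) = -5/8*18*(-28) = -45/4*(-28) = 315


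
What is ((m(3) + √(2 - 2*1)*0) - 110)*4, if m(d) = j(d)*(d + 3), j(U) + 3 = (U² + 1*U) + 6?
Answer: -80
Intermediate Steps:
j(U) = 3 + U + U² (j(U) = -3 + ((U² + 1*U) + 6) = -3 + ((U² + U) + 6) = -3 + ((U + U²) + 6) = -3 + (6 + U + U²) = 3 + U + U²)
m(d) = (3 + d)*(3 + d + d²) (m(d) = (3 + d + d²)*(d + 3) = (3 + d + d²)*(3 + d) = (3 + d)*(3 + d + d²))
((m(3) + √(2 - 2*1)*0) - 110)*4 = (((3 + 3)*(3 + 3 + 3²) + √(2 - 2*1)*0) - 110)*4 = ((6*(3 + 3 + 9) + √(2 - 2)*0) - 110)*4 = ((6*15 + √0*0) - 110)*4 = ((90 + 0*0) - 110)*4 = ((90 + 0) - 110)*4 = (90 - 110)*4 = -20*4 = -80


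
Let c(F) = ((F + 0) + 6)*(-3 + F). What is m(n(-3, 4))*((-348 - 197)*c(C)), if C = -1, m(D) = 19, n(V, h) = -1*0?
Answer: 207100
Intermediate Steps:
n(V, h) = 0
c(F) = (-3 + F)*(6 + F) (c(F) = (F + 6)*(-3 + F) = (6 + F)*(-3 + F) = (-3 + F)*(6 + F))
m(n(-3, 4))*((-348 - 197)*c(C)) = 19*((-348 - 197)*(-18 + (-1)**2 + 3*(-1))) = 19*(-545*(-18 + 1 - 3)) = 19*(-545*(-20)) = 19*10900 = 207100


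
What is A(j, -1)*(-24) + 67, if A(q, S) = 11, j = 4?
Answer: -197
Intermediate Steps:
A(j, -1)*(-24) + 67 = 11*(-24) + 67 = -264 + 67 = -197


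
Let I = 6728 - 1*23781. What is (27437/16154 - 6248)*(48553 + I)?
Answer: -1589218391250/8077 ≈ -1.9676e+8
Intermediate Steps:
I = -17053 (I = 6728 - 23781 = -17053)
(27437/16154 - 6248)*(48553 + I) = (27437/16154 - 6248)*(48553 - 17053) = (27437*(1/16154) - 6248)*31500 = (27437/16154 - 6248)*31500 = -100902755/16154*31500 = -1589218391250/8077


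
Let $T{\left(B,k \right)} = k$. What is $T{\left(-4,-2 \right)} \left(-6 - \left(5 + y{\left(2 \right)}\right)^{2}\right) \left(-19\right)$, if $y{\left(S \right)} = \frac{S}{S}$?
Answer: $-1596$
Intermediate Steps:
$y{\left(S \right)} = 1$
$T{\left(-4,-2 \right)} \left(-6 - \left(5 + y{\left(2 \right)}\right)^{2}\right) \left(-19\right) = - 2 \left(-6 - \left(5 + 1\right)^{2}\right) \left(-19\right) = - 2 \left(-6 - 6^{2}\right) \left(-19\right) = - 2 \left(-6 - 36\right) \left(-19\right) = \left(-2\right) \left(-42\right) \left(-19\right) = 84 \left(-19\right) = -1596$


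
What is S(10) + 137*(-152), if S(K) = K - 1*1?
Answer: -20815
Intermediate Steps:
S(K) = -1 + K (S(K) = K - 1 = -1 + K)
S(10) + 137*(-152) = (-1 + 10) + 137*(-152) = 9 - 20824 = -20815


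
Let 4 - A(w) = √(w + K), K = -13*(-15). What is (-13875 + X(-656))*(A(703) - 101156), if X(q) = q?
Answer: 1469839712 + 14531*√898 ≈ 1.4703e+9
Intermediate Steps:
K = 195
A(w) = 4 - √(195 + w) (A(w) = 4 - √(w + 195) = 4 - √(195 + w))
(-13875 + X(-656))*(A(703) - 101156) = (-13875 - 656)*((4 - √(195 + 703)) - 101156) = -14531*((4 - √898) - 101156) = -14531*(-101152 - √898) = 1469839712 + 14531*√898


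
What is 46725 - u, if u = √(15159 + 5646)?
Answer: 46725 - √20805 ≈ 46581.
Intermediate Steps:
u = √20805 ≈ 144.24
46725 - u = 46725 - √20805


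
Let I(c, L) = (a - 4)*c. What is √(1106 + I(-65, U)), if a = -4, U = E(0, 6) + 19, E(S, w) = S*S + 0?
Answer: √1626 ≈ 40.324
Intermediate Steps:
E(S, w) = S² (E(S, w) = S² + 0 = S²)
U = 19 (U = 0² + 19 = 0 + 19 = 19)
I(c, L) = -8*c (I(c, L) = (-4 - 4)*c = -8*c)
√(1106 + I(-65, U)) = √(1106 - 8*(-65)) = √(1106 + 520) = √1626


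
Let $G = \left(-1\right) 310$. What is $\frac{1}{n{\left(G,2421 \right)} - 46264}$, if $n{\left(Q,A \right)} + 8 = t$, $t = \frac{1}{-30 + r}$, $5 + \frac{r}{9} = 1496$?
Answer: $- \frac{13389}{619535807} \approx -2.1611 \cdot 10^{-5}$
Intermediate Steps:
$r = 13419$ ($r = -45 + 9 \cdot 1496 = -45 + 13464 = 13419$)
$G = -310$
$t = \frac{1}{13389}$ ($t = \frac{1}{-30 + 13419} = \frac{1}{13389} \approx 7.4688 \cdot 10^{-5}$)
$n{\left(Q,A \right)} = - \frac{107111}{13389}$ ($n{\left(Q,A \right)} = -8 + \frac{1}{13389} = - \frac{107111}{13389}$)
$\frac{1}{n{\left(G,2421 \right)} - 46264} = \frac{1}{- \frac{107111}{13389} - 46264} = \frac{1}{- \frac{619535807}{13389}} = - \frac{13389}{619535807}$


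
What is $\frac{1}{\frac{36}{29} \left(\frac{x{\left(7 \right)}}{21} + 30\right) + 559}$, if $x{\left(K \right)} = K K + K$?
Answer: $\frac{29}{17387} \approx 0.0016679$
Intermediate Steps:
$x{\left(K \right)} = K + K^{2}$ ($x{\left(K \right)} = K^{2} + K = K + K^{2}$)
$\frac{1}{\frac{36}{29} \left(\frac{x{\left(7 \right)}}{21} + 30\right) + 559} = \frac{1}{\frac{36}{29} \left(\frac{7 \left(1 + 7\right)}{21} + 30\right) + 559} = \frac{1}{36 \cdot \frac{1}{29} \left(7 \cdot 8 \cdot \frac{1}{21} + 30\right) + 559} = \frac{1}{\frac{36 \left(56 \cdot \frac{1}{21} + 30\right)}{29} + 559} = \frac{1}{\frac{36 \left(\frac{8}{3} + 30\right)}{29} + 559} = \frac{1}{\frac{36}{29} \cdot \frac{98}{3} + 559} = \frac{1}{\frac{1176}{29} + 559} = \frac{1}{\frac{17387}{29}} = \frac{29}{17387}$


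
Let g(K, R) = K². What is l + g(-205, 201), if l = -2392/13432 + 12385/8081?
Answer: 24791892877/589913 ≈ 42026.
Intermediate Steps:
l = 799052/589913 (l = -2392*1/13432 + 12385*(1/8081) = -13/73 + 12385/8081 = 799052/589913 ≈ 1.3545)
l + g(-205, 201) = 799052/589913 + (-205)² = 799052/589913 + 42025 = 24791892877/589913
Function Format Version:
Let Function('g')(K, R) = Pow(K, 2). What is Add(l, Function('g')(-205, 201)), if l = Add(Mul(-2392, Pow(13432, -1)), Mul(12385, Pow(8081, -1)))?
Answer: Rational(24791892877, 589913) ≈ 42026.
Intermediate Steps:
l = Rational(799052, 589913) (l = Add(Mul(-2392, Rational(1, 13432)), Mul(12385, Rational(1, 8081))) = Add(Rational(-13, 73), Rational(12385, 8081)) = Rational(799052, 589913) ≈ 1.3545)
Add(l, Function('g')(-205, 201)) = Add(Rational(799052, 589913), Pow(-205, 2)) = Add(Rational(799052, 589913), 42025) = Rational(24791892877, 589913)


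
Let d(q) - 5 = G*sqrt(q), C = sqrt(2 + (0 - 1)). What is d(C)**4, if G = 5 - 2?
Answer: 4096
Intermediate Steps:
G = 3
C = 1 (C = sqrt(2 - 1) = sqrt(1) = 1)
d(q) = 5 + 3*sqrt(q)
d(C)**4 = (5 + 3*sqrt(1))**4 = (5 + 3*1)**4 = (5 + 3)**4 = 8**4 = 4096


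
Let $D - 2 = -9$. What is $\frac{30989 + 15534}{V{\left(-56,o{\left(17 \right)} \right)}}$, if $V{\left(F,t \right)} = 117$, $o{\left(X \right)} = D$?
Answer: $\frac{46523}{117} \approx 397.63$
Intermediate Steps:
$D = -7$ ($D = 2 - 9 = -7$)
$o{\left(X \right)} = -7$
$\frac{30989 + 15534}{V{\left(-56,o{\left(17 \right)} \right)}} = \frac{30989 + 15534}{117} = 46523 \cdot \frac{1}{117} = \frac{46523}{117}$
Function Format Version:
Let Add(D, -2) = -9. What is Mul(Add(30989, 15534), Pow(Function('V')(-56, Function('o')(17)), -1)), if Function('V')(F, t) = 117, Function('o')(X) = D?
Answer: Rational(46523, 117) ≈ 397.63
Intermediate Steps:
D = -7 (D = Add(2, -9) = -7)
Function('o')(X) = -7
Mul(Add(30989, 15534), Pow(Function('V')(-56, Function('o')(17)), -1)) = Mul(Add(30989, 15534), Pow(117, -1)) = Mul(46523, Rational(1, 117)) = Rational(46523, 117)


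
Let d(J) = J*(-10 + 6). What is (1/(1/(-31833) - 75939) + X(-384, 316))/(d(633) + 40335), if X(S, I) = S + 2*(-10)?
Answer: -976615971785/91383694004964 ≈ -0.010687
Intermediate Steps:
X(S, I) = -20 + S (X(S, I) = S - 20 = -20 + S)
d(J) = -4*J (d(J) = J*(-4) = -4*J)
(1/(1/(-31833) - 75939) + X(-384, 316))/(d(633) + 40335) = (1/(1/(-31833) - 75939) + (-20 - 384))/(-4*633 + 40335) = (1/(-1/31833 - 75939) - 404)/(-2532 + 40335) = (1/(-2417366188/31833) - 404)/37803 = (-31833/2417366188 - 404)*(1/37803) = -976615971785/2417366188*1/37803 = -976615971785/91383694004964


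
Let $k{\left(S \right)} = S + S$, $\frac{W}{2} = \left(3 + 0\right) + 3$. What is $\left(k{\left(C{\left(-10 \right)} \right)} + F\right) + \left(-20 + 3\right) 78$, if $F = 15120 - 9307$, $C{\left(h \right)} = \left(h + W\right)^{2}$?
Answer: $4495$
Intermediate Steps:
$W = 12$ ($W = 2 \left(\left(3 + 0\right) + 3\right) = 2 \left(3 + 3\right) = 2 \cdot 6 = 12$)
$C{\left(h \right)} = \left(12 + h\right)^{2}$ ($C{\left(h \right)} = \left(h + 12\right)^{2} = \left(12 + h\right)^{2}$)
$F = 5813$
$k{\left(S \right)} = 2 S$
$\left(k{\left(C{\left(-10 \right)} \right)} + F\right) + \left(-20 + 3\right) 78 = \left(2 \left(12 - 10\right)^{2} + 5813\right) + \left(-20 + 3\right) 78 = \left(2 \cdot 2^{2} + 5813\right) - 1326 = \left(2 \cdot 4 + 5813\right) - 1326 = \left(8 + 5813\right) - 1326 = 5821 - 1326 = 4495$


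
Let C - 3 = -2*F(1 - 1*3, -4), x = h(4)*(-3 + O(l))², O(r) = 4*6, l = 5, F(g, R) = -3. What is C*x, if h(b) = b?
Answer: 15876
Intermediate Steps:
O(r) = 24
x = 1764 (x = 4*(-3 + 24)² = 4*21² = 4*441 = 1764)
C = 9 (C = 3 - 2*(-3) = 3 + 6 = 9)
C*x = 9*1764 = 15876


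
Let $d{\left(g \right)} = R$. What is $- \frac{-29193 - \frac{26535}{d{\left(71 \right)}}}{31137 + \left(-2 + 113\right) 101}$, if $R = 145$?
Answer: $\frac{2448}{3529} \approx 0.69368$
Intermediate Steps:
$d{\left(g \right)} = 145$
$- \frac{-29193 - \frac{26535}{d{\left(71 \right)}}}{31137 + \left(-2 + 113\right) 101} = - \frac{-29193 - \frac{26535}{145}}{31137 + \left(-2 + 113\right) 101} = - \frac{-29193 - 183}{31137 + 111 \cdot 101} = - \frac{-29193 - 183}{31137 + 11211} = - \frac{-29376}{42348} = \left(-1\right) \left(- \frac{2448}{3529}\right) = \frac{2448}{3529}$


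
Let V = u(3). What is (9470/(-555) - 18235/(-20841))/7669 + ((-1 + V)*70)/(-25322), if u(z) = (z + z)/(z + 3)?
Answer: -12482923/5913696273 ≈ -0.0021109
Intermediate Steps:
u(z) = 2*z/(3 + z) (u(z) = (2*z)/(3 + z) = 2*z/(3 + z))
V = 1 (V = 2*3/(3 + 3) = 2*3/6 = 2*3*(1/6) = 1)
(9470/(-555) - 18235/(-20841))/7669 + ((-1 + V)*70)/(-25322) = (9470/(-555) - 18235/(-20841))/7669 + ((-1 + 1)*70)/(-25322) = (9470*(-1/555) - 18235*(-1/20841))*(1/7669) + (0*70)*(-1/25322) = (-1894/111 + 18235/20841)*(1/7669) + 0*(-1/25322) = -12482923/771117*1/7669 + 0 = -12482923/5913696273 + 0 = -12482923/5913696273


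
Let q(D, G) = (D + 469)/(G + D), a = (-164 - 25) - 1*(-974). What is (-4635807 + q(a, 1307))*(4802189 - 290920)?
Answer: -21875384711335155/1046 ≈ -2.0913e+13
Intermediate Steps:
a = 785 (a = -189 + 974 = 785)
q(D, G) = (469 + D)/(D + G)
(-4635807 + q(a, 1307))*(4802189 - 290920) = (-4635807 + (469 + 785)/(785 + 1307))*(4802189 - 290920) = (-4635807 + 1254/2092)*4511269 = (-4635807 + (1/2092)*1254)*4511269 = (-4635807 + 627/1046)*4511269 = -4849053495/1046*4511269 = -21875384711335155/1046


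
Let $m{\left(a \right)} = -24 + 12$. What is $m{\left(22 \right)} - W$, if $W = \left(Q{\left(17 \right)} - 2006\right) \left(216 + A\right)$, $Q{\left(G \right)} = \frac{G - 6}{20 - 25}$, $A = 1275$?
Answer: $\frac{14971071}{5} \approx 2.9942 \cdot 10^{6}$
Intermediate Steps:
$Q{\left(G \right)} = \frac{6}{5} - \frac{G}{5}$ ($Q{\left(G \right)} = \frac{-6 + G}{-5} = \left(-6 + G\right) \left(- \frac{1}{5}\right) = \frac{6}{5} - \frac{G}{5}$)
$m{\left(a \right)} = -12$
$W = - \frac{14971131}{5}$ ($W = \left(\left(\frac{6}{5} - \frac{17}{5}\right) - 2006\right) \left(216 + 1275\right) = \left(\left(\frac{6}{5} - \frac{17}{5}\right) - 2006\right) 1491 = \left(- \frac{11}{5} - 2006\right) 1491 = \left(- \frac{10041}{5}\right) 1491 = - \frac{14971131}{5} \approx -2.9942 \cdot 10^{6}$)
$m{\left(22 \right)} - W = -12 - - \frac{14971131}{5} = -12 + \frac{14971131}{5} = \frac{14971071}{5}$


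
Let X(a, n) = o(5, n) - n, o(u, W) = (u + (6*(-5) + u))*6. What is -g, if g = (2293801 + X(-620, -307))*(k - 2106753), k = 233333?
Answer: 4297602998960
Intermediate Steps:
o(u, W) = -180 + 12*u (o(u, W) = (u + (-30 + u))*6 = (-30 + 2*u)*6 = -180 + 12*u)
X(a, n) = -120 - n (X(a, n) = (-180 + 12*5) - n = (-180 + 60) - n = -120 - n)
g = -4297602998960 (g = (2293801 + (-120 - 1*(-307)))*(233333 - 2106753) = (2293801 + (-120 + 307))*(-1873420) = (2293801 + 187)*(-1873420) = 2293988*(-1873420) = -4297602998960)
-g = -1*(-4297602998960) = 4297602998960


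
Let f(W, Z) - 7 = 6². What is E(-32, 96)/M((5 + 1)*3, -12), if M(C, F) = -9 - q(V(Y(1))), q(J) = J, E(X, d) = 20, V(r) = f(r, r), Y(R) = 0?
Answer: -5/13 ≈ -0.38462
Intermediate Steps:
f(W, Z) = 43 (f(W, Z) = 7 + 6² = 7 + 36 = 43)
V(r) = 43
M(C, F) = -52 (M(C, F) = -9 - 1*43 = -9 - 43 = -52)
E(-32, 96)/M((5 + 1)*3, -12) = 20/(-52) = 20*(-1/52) = -5/13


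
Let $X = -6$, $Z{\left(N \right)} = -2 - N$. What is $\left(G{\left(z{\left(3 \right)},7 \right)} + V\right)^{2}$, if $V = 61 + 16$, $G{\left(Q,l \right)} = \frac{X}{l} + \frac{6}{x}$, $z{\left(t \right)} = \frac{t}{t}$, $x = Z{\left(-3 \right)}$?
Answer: $\frac{330625}{49} \approx 6747.4$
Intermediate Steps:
$x = 1$ ($x = -2 - -3 = -2 + 3 = 1$)
$z{\left(t \right)} = 1$
$G{\left(Q,l \right)} = 6 - \frac{6}{l}$ ($G{\left(Q,l \right)} = - \frac{6}{l} + \frac{6}{1} = - \frac{6}{l} + 6 \cdot 1 = - \frac{6}{l} + 6 = 6 - \frac{6}{l}$)
$V = 77$
$\left(G{\left(z{\left(3 \right)},7 \right)} + V\right)^{2} = \left(\left(6 - \frac{6}{7}\right) + 77\right)^{2} = \left(\frac{36}{7} + 77\right)^{2} = \left(\frac{575}{7}\right)^{2} = \frac{330625}{49}$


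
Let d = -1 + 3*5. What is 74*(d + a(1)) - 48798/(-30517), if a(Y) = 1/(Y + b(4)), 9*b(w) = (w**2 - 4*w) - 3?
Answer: 35051797/30517 ≈ 1148.6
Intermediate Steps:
d = 14 (d = -1 + 15 = 14)
b(w) = -1/3 - 4*w/9 + w**2/9 (b(w) = ((w**2 - 4*w) - 3)/9 = (-3 + w**2 - 4*w)/9 = -1/3 - 4*w/9 + w**2/9)
a(Y) = 1/(-1/3 + Y) (a(Y) = 1/(Y + (-1/3 - 4/9*4 + (1/9)*4**2)) = 1/(Y + (-1/3 - 16/9 + (1/9)*16)) = 1/(Y + (-1/3 - 16/9 + 16/9)) = 1/(Y - 1/3) = 1/(-1/3 + Y))
74*(d + a(1)) - 48798/(-30517) = 74*(14 + 3/(-1 + 3*1)) - 48798/(-30517) = 74*(14 + 3/(-1 + 3)) - 48798*(-1/30517) = 74*(14 + 3/2) + 48798/30517 = 74*(31/2) + 48798/30517 = 1147 + 48798/30517 = 35051797/30517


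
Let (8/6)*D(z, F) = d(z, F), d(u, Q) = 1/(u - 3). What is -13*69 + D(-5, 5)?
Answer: -28707/32 ≈ -897.09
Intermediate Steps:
d(u, Q) = 1/(-3 + u)
D(z, F) = 3/(4*(-3 + z))
-13*69 + D(-5, 5) = -13*69 + 3/(4*(-3 - 5)) = -897 + (3/4)/(-8) = -897 + (3/4)*(-1/8) = -897 - 3/32 = -28707/32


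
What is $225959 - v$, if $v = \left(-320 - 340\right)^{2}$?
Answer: $-209641$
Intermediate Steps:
$v = 435600$ ($v = \left(-660\right)^{2} = 435600$)
$225959 - v = 225959 - 435600 = -209641$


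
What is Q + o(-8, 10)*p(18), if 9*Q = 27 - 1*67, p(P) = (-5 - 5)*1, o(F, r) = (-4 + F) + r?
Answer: 140/9 ≈ 15.556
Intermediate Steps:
o(F, r) = -4 + F + r
p(P) = -10 (p(P) = -10*1 = -10)
Q = -40/9 (Q = (27 - 1*67)/9 = (27 - 67)/9 = (1/9)*(-40) = -40/9 ≈ -4.4444)
Q + o(-8, 10)*p(18) = -40/9 + (-4 - 8 + 10)*(-10) = -40/9 - 2*(-10) = -40/9 + 20 = 140/9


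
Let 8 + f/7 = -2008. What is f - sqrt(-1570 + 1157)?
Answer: -14112 - I*sqrt(413) ≈ -14112.0 - 20.322*I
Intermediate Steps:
f = -14112 (f = -56 + 7*(-2008) = -56 - 14056 = -14112)
f - sqrt(-1570 + 1157) = -14112 - sqrt(-1570 + 1157) = -14112 - sqrt(-413) = -14112 - I*sqrt(413)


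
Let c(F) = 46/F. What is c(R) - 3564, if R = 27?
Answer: -96182/27 ≈ -3562.3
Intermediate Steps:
c(R) - 3564 = 46/27 - 3564 = -96182/27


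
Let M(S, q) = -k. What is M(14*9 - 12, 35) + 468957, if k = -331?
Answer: 469288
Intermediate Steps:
M(S, q) = 331 (M(S, q) = -1*(-331) = 331)
M(14*9 - 12, 35) + 468957 = 331 + 468957 = 469288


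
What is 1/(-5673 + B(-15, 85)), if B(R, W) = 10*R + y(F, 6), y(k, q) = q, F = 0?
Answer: -1/5817 ≈ -0.00017191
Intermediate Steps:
B(R, W) = 6 + 10*R (B(R, W) = 10*R + 6 = 6 + 10*R)
1/(-5673 + B(-15, 85)) = 1/(-5673 + (6 + 10*(-15))) = 1/(-5673 + (6 - 150)) = 1/(-5673 - 144) = 1/(-5817) = -1/5817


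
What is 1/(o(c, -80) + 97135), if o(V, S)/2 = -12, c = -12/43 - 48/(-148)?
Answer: 1/97111 ≈ 1.0297e-5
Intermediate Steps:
c = 72/1591 (c = -12*1/43 - 48*(-1/148) = -12/43 + 12/37 = 72/1591 ≈ 0.045255)
o(V, S) = -24 (o(V, S) = 2*(-12) = -24)
1/(o(c, -80) + 97135) = 1/(-24 + 97135) = 1/97111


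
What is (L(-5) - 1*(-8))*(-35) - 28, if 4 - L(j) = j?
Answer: -623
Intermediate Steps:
L(j) = 4 - j
(L(-5) - 1*(-8))*(-35) - 28 = ((4 - 1*(-5)) - 1*(-8))*(-35) - 28 = ((4 + 5) + 8)*(-35) - 28 = (9 + 8)*(-35) - 28 = 17*(-35) - 28 = -595 - 28 = -623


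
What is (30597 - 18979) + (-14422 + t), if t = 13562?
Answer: 10758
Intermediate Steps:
(30597 - 18979) + (-14422 + t) = (30597 - 18979) + (-14422 + 13562) = 11618 - 860 = 10758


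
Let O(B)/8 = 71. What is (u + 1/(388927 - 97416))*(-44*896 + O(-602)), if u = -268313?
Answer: 3039168315242352/291511 ≈ 1.0426e+10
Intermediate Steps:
O(B) = 568 (O(B) = 8*71 = 568)
(u + 1/(388927 - 97416))*(-44*896 + O(-602)) = (-268313 + 1/(388927 - 97416))*(-44*896 + 568) = (-268313 + 1/291511)*(-39424 + 568) = (-268313 + 1/291511)*(-38856) = -78216190942/291511*(-38856) = 3039168315242352/291511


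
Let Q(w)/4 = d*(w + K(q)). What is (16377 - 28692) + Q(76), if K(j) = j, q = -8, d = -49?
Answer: -25643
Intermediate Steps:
Q(w) = 1568 - 196*w (Q(w) = 4*(-49*(w - 8)) = 4*(-49*(-8 + w)) = 4*(392 - 49*w) = 1568 - 196*w)
(16377 - 28692) + Q(76) = (16377 - 28692) + (1568 - 196*76) = -12315 + (1568 - 14896) = -12315 - 13328 = -25643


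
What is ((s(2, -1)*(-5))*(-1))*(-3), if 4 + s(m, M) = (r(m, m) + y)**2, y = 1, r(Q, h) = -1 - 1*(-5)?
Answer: -315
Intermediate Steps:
r(Q, h) = 4 (r(Q, h) = -1 + 5 = 4)
s(m, M) = 21 (s(m, M) = -4 + (4 + 1)**2 = -4 + 5**2 = -4 + 25 = 21)
((s(2, -1)*(-5))*(-1))*(-3) = ((21*(-5))*(-1))*(-3) = -105*(-1)*(-3) = 105*(-3) = -315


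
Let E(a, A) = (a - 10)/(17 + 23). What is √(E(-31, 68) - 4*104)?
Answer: I*√166810/20 ≈ 20.421*I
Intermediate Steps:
E(a, A) = -¼ + a/40 (E(a, A) = (-10 + a)/40 = (-10 + a)*(1/40) = -¼ + a/40)
√(E(-31, 68) - 4*104) = √((-¼ + (1/40)*(-31)) - 4*104) = √((-¼ - 31/40) - 416) = √(-41/40 - 416) = √(-16681/40) = I*√166810/20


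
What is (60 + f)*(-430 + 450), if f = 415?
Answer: 9500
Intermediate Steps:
(60 + f)*(-430 + 450) = (60 + 415)*(-430 + 450) = 475*20 = 9500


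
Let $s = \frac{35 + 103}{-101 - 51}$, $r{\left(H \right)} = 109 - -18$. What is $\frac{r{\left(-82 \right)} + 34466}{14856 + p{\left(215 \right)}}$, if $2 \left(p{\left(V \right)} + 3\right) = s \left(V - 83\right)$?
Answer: $\frac{438178}{187379} \approx 2.3385$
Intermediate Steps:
$r{\left(H \right)} = 127$ ($r{\left(H \right)} = 109 + 18 = 127$)
$s = - \frac{69}{76}$ ($s = \frac{138}{-152} = 138 \left(- \frac{1}{152}\right) = - \frac{69}{76} \approx -0.9079$)
$p{\left(V \right)} = \frac{5271}{152} - \frac{69 V}{152}$ ($p{\left(V \right)} = -3 + \frac{\left(- \frac{69}{76}\right) \left(V - 83\right)}{2} = -3 + \frac{\left(- \frac{69}{76}\right) \left(-83 + V\right)}{2} = -3 + \frac{\frac{5727}{76} - \frac{69 V}{76}}{2} = -3 - \left(- \frac{5727}{152} + \frac{69 V}{152}\right) = \frac{5271}{152} - \frac{69 V}{152}$)
$\frac{r{\left(-82 \right)} + 34466}{14856 + p{\left(215 \right)}} = \frac{127 + 34466}{14856 + \left(\frac{5271}{152} - \frac{14835}{152}\right)} = \frac{34593}{14856 + \left(\frac{5271}{152} - \frac{14835}{152}\right)} = \frac{34593}{14856 - \frac{2391}{38}} = \frac{34593}{\frac{562137}{38}} = 34593 \cdot \frac{38}{562137} = \frac{438178}{187379}$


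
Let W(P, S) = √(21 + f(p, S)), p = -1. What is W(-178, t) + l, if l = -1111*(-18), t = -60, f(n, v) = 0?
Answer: 19998 + √21 ≈ 20003.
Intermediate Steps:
W(P, S) = √21 (W(P, S) = √(21 + 0) = √21)
l = 19998
W(-178, t) + l = √21 + 19998 = 19998 + √21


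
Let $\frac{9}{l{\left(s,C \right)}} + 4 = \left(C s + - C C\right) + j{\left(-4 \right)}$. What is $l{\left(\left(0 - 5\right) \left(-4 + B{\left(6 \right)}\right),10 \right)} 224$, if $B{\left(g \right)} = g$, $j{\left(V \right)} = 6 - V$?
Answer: $- \frac{1008}{97} \approx -10.392$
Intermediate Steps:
$l{\left(s,C \right)} = \frac{9}{6 - C^{2} + C s}$ ($l{\left(s,C \right)} = \frac{9}{-4 + \left(\left(C s + - C C\right) + \left(6 - -4\right)\right)} = \frac{9}{-4 - \left(-10 + C^{2} - C s\right)} = \frac{9}{-4 + \left(10 - C^{2} + C s\right)} = \frac{9}{6 - C^{2} + C s}$)
$l{\left(\left(0 - 5\right) \left(-4 + B{\left(6 \right)}\right),10 \right)} 224 = \frac{9}{6 - 10^{2} + 10 \left(0 - 5\right) \left(-4 + 6\right)} 224 = \frac{9}{6 - 100 + 10 \left(\left(-5\right) 2\right)} 224 = \frac{9}{6 - 100 + 10 \left(-10\right)} 224 = \frac{9}{6 - 100 - 100} \cdot 224 = \frac{9}{-194} \cdot 224 = 9 \left(- \frac{1}{194}\right) 224 = \left(- \frac{9}{194}\right) 224 = - \frac{1008}{97}$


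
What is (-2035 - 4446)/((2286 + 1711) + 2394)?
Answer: -6481/6391 ≈ -1.0141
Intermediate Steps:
(-2035 - 4446)/((2286 + 1711) + 2394) = -6481/(3997 + 2394) = -6481/6391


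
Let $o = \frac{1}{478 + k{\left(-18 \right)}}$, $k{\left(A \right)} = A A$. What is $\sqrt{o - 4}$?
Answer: $\frac{i \sqrt{2572014}}{802} \approx 1.9997 i$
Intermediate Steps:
$k{\left(A \right)} = A^{2}$
$o = \frac{1}{802}$ ($o = \frac{1}{478 + \left(-18\right)^{2}} = \frac{1}{478 + 324} = \frac{1}{802} \approx 0.0012469$)
$\sqrt{o - 4} = \sqrt{\frac{1}{802} - 4} = \sqrt{- \frac{3207}{802}} = \frac{i \sqrt{2572014}}{802}$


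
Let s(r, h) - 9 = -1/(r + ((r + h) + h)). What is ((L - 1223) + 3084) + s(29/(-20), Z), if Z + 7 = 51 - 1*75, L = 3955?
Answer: 3780435/649 ≈ 5825.0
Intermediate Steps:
Z = -31 (Z = -7 + (51 - 1*75) = -7 + (51 - 75) = -7 - 24 = -31)
s(r, h) = 9 - 1/(2*h + 2*r) (s(r, h) = 9 - 1/(r + ((r + h) + h)) = 9 - 1/(r + ((h + r) + h)) = 9 - 1/(r + (r + 2*h)) = 9 - 1/(2*h + 2*r))
((L - 1223) + 3084) + s(29/(-20), Z) = ((3955 - 1223) + 3084) + (-½ + 9*(-31) + 9*(29/(-20)))/(-31 + 29/(-20)) = (2732 + 3084) + (-½ - 279 + 9*(29*(-1/20)))/(-31 + 29*(-1/20)) = 5816 + (-½ - 279 + 9*(-29/20))/(-31 - 29/20) = 5816 + (-½ - 279 - 261/20)/(-649/20) = 5816 - 20/649*(-5851/20) = 5816 + 5851/649 = 3780435/649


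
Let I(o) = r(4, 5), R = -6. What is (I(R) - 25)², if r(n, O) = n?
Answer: 441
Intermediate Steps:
I(o) = 4
(I(R) - 25)² = (4 - 25)² = (-21)² = 441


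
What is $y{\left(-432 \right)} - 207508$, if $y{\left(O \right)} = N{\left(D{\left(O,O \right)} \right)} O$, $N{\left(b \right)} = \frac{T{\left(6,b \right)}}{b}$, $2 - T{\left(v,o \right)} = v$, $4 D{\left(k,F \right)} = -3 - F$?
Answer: $- \frac{29671340}{143} \approx -2.0749 \cdot 10^{5}$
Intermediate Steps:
$D{\left(k,F \right)} = - \frac{3}{4} - \frac{F}{4}$ ($D{\left(k,F \right)} = \frac{-3 - F}{4} = - \frac{3}{4} - \frac{F}{4}$)
$T{\left(v,o \right)} = 2 - v$
$N{\left(b \right)} = - \frac{4}{b}$ ($N{\left(b \right)} = \frac{2 - 6}{b} = - \frac{4}{b}$)
$y{\left(O \right)} = - \frac{4 O}{- \frac{3}{4} - \frac{O}{4}}$ ($y{\left(O \right)} = - \frac{4}{- \frac{3}{4} - \frac{O}{4}} O = - \frac{4 O}{- \frac{3}{4} - \frac{O}{4}}$)
$y{\left(-432 \right)} - 207508 = 16 \left(-432\right) \frac{1}{3 - 432} - 207508 = 16 \left(-432\right) \frac{1}{-429} - 207508 = 16 \left(-432\right) \left(- \frac{1}{429}\right) - 207508 = \frac{2304}{143} - 207508 = - \frac{29671340}{143}$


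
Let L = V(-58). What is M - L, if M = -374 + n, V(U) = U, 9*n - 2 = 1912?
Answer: -310/3 ≈ -103.33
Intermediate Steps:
n = 638/3 (n = 2/9 + (1/9)*1912 = 2/9 + 1912/9 = 638/3 ≈ 212.67)
L = -58
M = -484/3 (M = -374 + 638/3 = -484/3 ≈ -161.33)
M - L = -484/3 - 1*(-58) = -484/3 + 58 = -310/3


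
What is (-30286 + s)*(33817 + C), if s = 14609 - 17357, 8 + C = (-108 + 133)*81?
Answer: -1183740356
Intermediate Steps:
C = 2017 (C = -8 + (-108 + 133)*81 = -8 + 25*81 = -8 + 2025 = 2017)
s = -2748
(-30286 + s)*(33817 + C) = (-30286 - 2748)*(33817 + 2017) = -33034*35834 = -1183740356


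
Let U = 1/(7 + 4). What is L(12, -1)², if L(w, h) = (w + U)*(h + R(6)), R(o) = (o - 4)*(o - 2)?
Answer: 866761/121 ≈ 7163.3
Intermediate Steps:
R(o) = (-4 + o)*(-2 + o)
U = 1/11 ≈ 0.090909
L(w, h) = (8 + h)*(1/11 + w) (L(w, h) = (w + 1/11)*(h + (8 + 6² - 6*6)) = (1/11 + w)*(h + (8 + 36 - 36)) = (1/11 + w)*(h + 8) = (1/11 + w)*(8 + h) = (8 + h)*(1/11 + w))
L(12, -1)² = (8/11 + 8*12 + (1/11)*(-1) - 1*12)² = (8/11 + 96 - 1/11 - 12)² = (931/11)² = 866761/121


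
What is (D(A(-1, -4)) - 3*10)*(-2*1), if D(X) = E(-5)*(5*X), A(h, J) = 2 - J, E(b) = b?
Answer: 360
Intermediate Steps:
D(X) = -25*X
(D(A(-1, -4)) - 3*10)*(-2*1) = (-25*(2 - 1*(-4)) - 3*10)*(-2*1) = (-25*(2 + 4) - 30)*(-2) = (-25*6 - 30)*(-2) = (-150 - 30)*(-2) = -180*(-2) = 360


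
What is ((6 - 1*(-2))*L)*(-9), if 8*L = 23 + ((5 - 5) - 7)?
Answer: -144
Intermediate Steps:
L = 2 (L = (23 + ((5 - 5) - 7))/8 = (23 + (0 - 7))/8 = (23 - 7)/8 = (⅛)*16 = 2)
((6 - 1*(-2))*L)*(-9) = ((6 - 1*(-2))*2)*(-9) = ((6 + 2)*2)*(-9) = (8*2)*(-9) = 16*(-9) = -144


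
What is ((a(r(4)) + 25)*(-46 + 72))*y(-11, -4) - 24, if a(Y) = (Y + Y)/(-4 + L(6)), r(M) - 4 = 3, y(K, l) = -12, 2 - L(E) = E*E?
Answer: -146472/19 ≈ -7709.1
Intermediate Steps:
L(E) = 2 - E² (L(E) = 2 - E*E = 2 - E²)
r(M) = 7 (r(M) = 4 + 3 = 7)
a(Y) = -Y/19 (a(Y) = (Y + Y)/(-4 + (2 - 1*6²)) = (2*Y)/(-4 + (2 - 1*36)) = (2*Y)/(-4 + (2 - 36)) = (2*Y)/(-4 - 34) = (2*Y)/(-38) = (2*Y)*(-1/38) = -Y/19)
((a(r(4)) + 25)*(-46 + 72))*y(-11, -4) - 24 = ((-1/19*7 + 25)*(-46 + 72))*(-12) - 24 = ((-7/19 + 25)*26)*(-12) - 24 = ((468/19)*26)*(-12) - 24 = (12168/19)*(-12) - 24 = -146016/19 - 24 = -146472/19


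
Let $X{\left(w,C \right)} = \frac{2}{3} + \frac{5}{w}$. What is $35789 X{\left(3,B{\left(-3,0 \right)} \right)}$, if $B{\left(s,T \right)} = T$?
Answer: $\frac{250523}{3} \approx 83508.0$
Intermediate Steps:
$X{\left(w,C \right)} = \frac{2}{3} + \frac{5}{w}$ ($X{\left(w,C \right)} = 2 \cdot \frac{1}{3} + \frac{5}{w} = \frac{2}{3} + \frac{5}{w}$)
$35789 X{\left(3,B{\left(-3,0 \right)} \right)} = 35789 \left(\frac{2}{3} + \frac{5}{3}\right) = 35789 \cdot \frac{7}{3} = \frac{250523}{3}$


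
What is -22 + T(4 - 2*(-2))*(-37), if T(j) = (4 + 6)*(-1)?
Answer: 348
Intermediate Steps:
T(j) = -10 (T(j) = 10*(-1) = -10)
-22 + T(4 - 2*(-2))*(-37) = -22 - 10*(-37) = -22 + 370 = 348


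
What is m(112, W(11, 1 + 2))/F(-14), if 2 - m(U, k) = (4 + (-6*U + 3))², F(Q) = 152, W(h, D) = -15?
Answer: -442223/152 ≈ -2909.4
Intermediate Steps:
m(U, k) = 2 - (7 - 6*U)² (m(U, k) = 2 - (4 + (-6*U + 3))² = 2 - (4 + (3 - 6*U))² = 2 - (7 - 6*U)²)
m(112, W(11, 1 + 2))/F(-14) = (2 - (-7 + 6*112)²)/152 = (2 - (-7 + 672)²)*(1/152) = (2 - 1*665²)*(1/152) = (2 - 1*442225)*(1/152) = (2 - 442225)*(1/152) = -442223*1/152 = -442223/152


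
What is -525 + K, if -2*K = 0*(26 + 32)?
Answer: -525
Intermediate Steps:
K = 0 (K = -0*(26 + 32) = -0*58 = -1/2*0 = 0)
-525 + K = -525 + 0 = -525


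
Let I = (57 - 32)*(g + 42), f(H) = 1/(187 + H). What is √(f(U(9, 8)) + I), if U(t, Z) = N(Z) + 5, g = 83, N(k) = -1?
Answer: 2*√28500829/191 ≈ 55.902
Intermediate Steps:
U(t, Z) = 4 (U(t, Z) = -1 + 5 = 4)
I = 3125 (I = (57 - 32)*(83 + 42) = 25*125 = 3125)
√(f(U(9, 8)) + I) = √(1/(187 + 4) + 3125) = √(1/191 + 3125) = √(596876/191) = 2*√28500829/191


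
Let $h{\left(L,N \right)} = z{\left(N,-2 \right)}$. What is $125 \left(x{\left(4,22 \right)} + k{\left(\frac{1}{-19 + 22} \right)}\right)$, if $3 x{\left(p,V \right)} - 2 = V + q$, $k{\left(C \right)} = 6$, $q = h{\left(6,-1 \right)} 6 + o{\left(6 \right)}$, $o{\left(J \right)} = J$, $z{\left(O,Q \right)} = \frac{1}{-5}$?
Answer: $1950$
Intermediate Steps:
$z{\left(O,Q \right)} = - \frac{1}{5}$
$h{\left(L,N \right)} = - \frac{1}{5}$
$q = \frac{24}{5}$ ($q = \left(- \frac{1}{5}\right) 6 + 6 = - \frac{6}{5} + 6 = \frac{24}{5} \approx 4.8$)
$x{\left(p,V \right)} = \frac{34}{15} + \frac{V}{3}$ ($x{\left(p,V \right)} = \frac{2}{3} + \frac{V + \frac{24}{5}}{3} = \frac{2}{3} + \frac{\frac{24}{5} + V}{3} = \frac{2}{3} + \left(\frac{8}{5} + \frac{V}{3}\right) = \frac{34}{15} + \frac{V}{3}$)
$125 \left(x{\left(4,22 \right)} + k{\left(\frac{1}{-19 + 22} \right)}\right) = 125 \left(\left(\frac{34}{15} + \frac{1}{3} \cdot 22\right) + 6\right) = 125 \left(\left(\frac{34}{15} + \frac{22}{3}\right) + 6\right) = 125 \left(\frac{48}{5} + 6\right) = 125 \cdot \frac{78}{5} = 1950$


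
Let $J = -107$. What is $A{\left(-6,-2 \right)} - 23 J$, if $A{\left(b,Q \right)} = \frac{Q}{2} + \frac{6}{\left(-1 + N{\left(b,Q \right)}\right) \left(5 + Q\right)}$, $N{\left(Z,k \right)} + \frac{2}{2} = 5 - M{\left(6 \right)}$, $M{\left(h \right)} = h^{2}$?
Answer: $\frac{81178}{33} \approx 2459.9$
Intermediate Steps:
$N{\left(Z,k \right)} = -32$ ($N{\left(Z,k \right)} = -1 + \left(5 - 6^{2}\right) = -1 + \left(5 - 36\right) = -1 - 31 = -32$)
$A{\left(b,Q \right)} = \frac{Q}{2} + \frac{6}{-165 - 33 Q}$ ($A{\left(b,Q \right)} = \frac{Q}{2} + \frac{6}{\left(-1 - 32\right) \left(5 + Q\right)} = Q \frac{1}{2} + \frac{6}{\left(-33\right) \left(5 + Q\right)} = \frac{Q}{2} + \frac{6}{-165 - 33 Q}$)
$A{\left(-6,-2 \right)} - 23 J = \frac{-4 + 11 \left(-2\right)^{2} + 55 \left(-2\right)}{22 \left(5 - 2\right)} - -2461 = \frac{-4 + 11 \cdot 4 - 110}{22 \cdot 3} + 2461 = \frac{1}{22} \cdot \frac{1}{3} \left(-4 + 44 - 110\right) + 2461 = \frac{1}{22} \cdot \frac{1}{3} \left(-70\right) + 2461 = - \frac{35}{33} + 2461 = \frac{81178}{33}$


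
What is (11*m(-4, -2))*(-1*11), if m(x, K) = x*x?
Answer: -1936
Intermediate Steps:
m(x, K) = x²
(11*m(-4, -2))*(-1*11) = (11*(-4)²)*(-1*11) = (11*16)*(-11) = 176*(-11) = -1936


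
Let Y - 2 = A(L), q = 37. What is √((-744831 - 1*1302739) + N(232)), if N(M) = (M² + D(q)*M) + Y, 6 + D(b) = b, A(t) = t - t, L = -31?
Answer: 6*I*√55182 ≈ 1409.5*I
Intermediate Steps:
A(t) = 0
D(b) = -6 + b
Y = 2 (Y = 2 + 0 = 2)
N(M) = 2 + M² + 31*M (N(M) = (M² + (-6 + 37)*M) + 2 = (M² + 31*M) + 2 = 2 + M² + 31*M)
√((-744831 - 1*1302739) + N(232)) = √((-744831 - 1*1302739) + (2 + 232² + 31*232)) = √((-744831 - 1302739) + (2 + 53824 + 7192)) = √(-2047570 + 61018) = √(-1986552) = 6*I*√55182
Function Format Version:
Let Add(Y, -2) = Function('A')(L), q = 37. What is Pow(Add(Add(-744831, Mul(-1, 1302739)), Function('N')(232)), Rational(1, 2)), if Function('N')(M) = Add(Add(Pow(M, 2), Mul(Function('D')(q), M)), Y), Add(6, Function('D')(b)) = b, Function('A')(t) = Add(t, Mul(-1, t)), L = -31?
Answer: Mul(6, I, Pow(55182, Rational(1, 2))) ≈ Mul(1409.5, I)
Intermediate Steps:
Function('A')(t) = 0
Function('D')(b) = Add(-6, b)
Y = 2 (Y = Add(2, 0) = 2)
Function('N')(M) = Add(2, Pow(M, 2), Mul(31, M)) (Function('N')(M) = Add(Add(Pow(M, 2), Mul(Add(-6, 37), M)), 2) = Add(Add(Pow(M, 2), Mul(31, M)), 2) = Add(2, Pow(M, 2), Mul(31, M)))
Pow(Add(Add(-744831, Mul(-1, 1302739)), Function('N')(232)), Rational(1, 2)) = Pow(Add(Add(-744831, Mul(-1, 1302739)), Add(2, Pow(232, 2), Mul(31, 232))), Rational(1, 2)) = Pow(Add(Add(-744831, -1302739), Add(2, 53824, 7192)), Rational(1, 2)) = Pow(Add(-2047570, 61018), Rational(1, 2)) = Pow(-1986552, Rational(1, 2)) = Mul(6, I, Pow(55182, Rational(1, 2)))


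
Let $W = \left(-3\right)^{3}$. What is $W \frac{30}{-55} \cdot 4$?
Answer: $\frac{648}{11} \approx 58.909$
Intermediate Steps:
$W = -27$
$W \frac{30}{-55} \cdot 4 = - 27 \frac{30}{-55} \cdot 4 = - 27 \cdot 30 \left(- \frac{1}{55}\right) 4 = \left(-27\right) \left(- \frac{6}{11}\right) 4 = \frac{162}{11} \cdot 4 = \frac{648}{11}$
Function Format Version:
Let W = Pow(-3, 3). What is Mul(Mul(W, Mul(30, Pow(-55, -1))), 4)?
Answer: Rational(648, 11) ≈ 58.909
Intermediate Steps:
W = -27
Mul(Mul(W, Mul(30, Pow(-55, -1))), 4) = Mul(Mul(-27, Mul(30, Pow(-55, -1))), 4) = Mul(Mul(-27, Mul(30, Rational(-1, 55))), 4) = Mul(Mul(-27, Rational(-6, 11)), 4) = Mul(Rational(162, 11), 4) = Rational(648, 11)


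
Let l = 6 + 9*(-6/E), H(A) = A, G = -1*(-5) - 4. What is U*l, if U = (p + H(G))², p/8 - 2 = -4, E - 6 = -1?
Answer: -1080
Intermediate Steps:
G = 1 (G = 5 - 4 = 1)
E = 5 (E = 6 - 1 = 5)
p = -16 (p = 16 + 8*(-4) = 16 - 32 = -16)
U = 225 (U = (-16 + 1)² = (-15)² = 225)
l = -24/5 (l = 6 + 9*(-6/5) = 6 - 54/5 = -24/5 ≈ -4.8000)
U*l = 225*(-24/5) = -1080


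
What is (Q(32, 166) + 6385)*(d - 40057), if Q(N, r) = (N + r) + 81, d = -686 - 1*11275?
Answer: -346647952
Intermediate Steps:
d = -11961 (d = -686 - 11275 = -11961)
Q(N, r) = 81 + N + r
(Q(32, 166) + 6385)*(d - 40057) = ((81 + 32 + 166) + 6385)*(-11961 - 40057) = (279 + 6385)*(-52018) = 6664*(-52018) = -346647952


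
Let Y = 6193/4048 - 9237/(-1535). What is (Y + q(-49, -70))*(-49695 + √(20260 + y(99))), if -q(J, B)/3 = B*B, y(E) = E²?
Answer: 82488457962681/112976 - 8299472579*√30061/564880 ≈ 7.2759e+8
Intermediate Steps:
q(J, B) = -3*B² (q(J, B) = -3*B*B = -3*B²)
Y = 4263421/564880 (Y = 6193*(1/4048) - 9237*(-1/1535) = 563/368 + 9237/1535 = 4263421/564880 ≈ 7.5475)
(Y + q(-49, -70))*(-49695 + √(20260 + y(99))) = (4263421/564880 - 3*(-70)²)*(-49695 + √(20260 + 99²)) = (4263421/564880 - 3*4900)*(-49695 + √(20260 + 9801)) = (4263421/564880 - 14700)*(-49695 + √30061) = -8299472579*(-49695 + √30061)/564880 = 82488457962681/112976 - 8299472579*√30061/564880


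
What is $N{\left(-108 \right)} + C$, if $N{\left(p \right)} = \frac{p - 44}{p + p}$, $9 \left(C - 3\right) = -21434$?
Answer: $- \frac{64202}{27} \approx -2377.9$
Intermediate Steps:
$C = - \frac{21407}{9}$ ($C = 3 + \frac{1}{9} \left(-21434\right) = 3 - \frac{21434}{9} = - \frac{21407}{9} \approx -2378.6$)
$N{\left(p \right)} = \frac{-44 + p}{2 p}$
$N{\left(-108 \right)} + C = \frac{-44 - 108}{2 \left(-108\right)} - \frac{21407}{9} = \frac{1}{2} \left(- \frac{1}{108}\right) \left(-152\right) - \frac{21407}{9} = \frac{19}{27} - \frac{21407}{9} = - \frac{64202}{27}$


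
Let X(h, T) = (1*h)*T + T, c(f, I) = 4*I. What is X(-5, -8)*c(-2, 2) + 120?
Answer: 376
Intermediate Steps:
X(h, T) = T + T*h (X(h, T) = h*T + T = T*h + T = T + T*h)
X(-5, -8)*c(-2, 2) + 120 = (-8*(1 - 5))*(4*2) + 120 = -8*(-4)*8 + 120 = 32*8 + 120 = 256 + 120 = 376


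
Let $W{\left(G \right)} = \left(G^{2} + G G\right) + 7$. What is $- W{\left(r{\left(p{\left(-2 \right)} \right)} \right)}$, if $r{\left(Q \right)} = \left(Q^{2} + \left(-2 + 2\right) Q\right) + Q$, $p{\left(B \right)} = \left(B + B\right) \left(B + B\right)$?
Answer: $-147975$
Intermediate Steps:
$p{\left(B \right)} = 4 B^{2}$ ($p{\left(B \right)} = 2 B 2 B = 4 B^{2}$)
$r{\left(Q \right)} = Q + Q^{2}$ ($r{\left(Q \right)} = \left(Q^{2} + 0 Q\right) + Q = \left(Q^{2} + 0\right) + Q = Q^{2} + Q = Q + Q^{2}$)
$W{\left(G \right)} = 7 + 2 G^{2}$ ($W{\left(G \right)} = \left(G^{2} + G^{2}\right) + 7 = 2 G^{2} + 7 = 7 + 2 G^{2}$)
$- W{\left(r{\left(p{\left(-2 \right)} \right)} \right)} = - (7 + 2 \left(4 \left(-2\right)^{2} \left(1 + 4 \left(-2\right)^{2}\right)\right)^{2}) = - (7 + 2 \left(4 \cdot 4 \left(1 + 4 \cdot 4\right)\right)^{2}) = - (7 + 2 \left(16 \left(1 + 16\right)\right)^{2}) = - (7 + 2 \left(16 \cdot 17\right)^{2}) = - (7 + 2 \cdot 272^{2}) = - (7 + 2 \cdot 73984) = - (7 + 147968) = \left(-1\right) 147975 = -147975$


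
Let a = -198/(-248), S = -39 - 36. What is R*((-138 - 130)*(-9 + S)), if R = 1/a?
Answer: 930496/33 ≈ 28197.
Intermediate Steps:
S = -75
a = 99/124 (a = -198*(-1/248) = 99/124 ≈ 0.79839)
R = 124/99 (R = 1/(99/124) = 124/99 ≈ 1.2525)
R*((-138 - 130)*(-9 + S)) = 124*((-138 - 130)*(-9 - 75))/99 = 124*(-268*(-84))/99 = (124/99)*22512 = 930496/33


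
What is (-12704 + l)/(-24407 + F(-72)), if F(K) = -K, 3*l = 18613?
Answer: 629/2355 ≈ 0.26709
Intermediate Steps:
l = 18613/3 (l = (⅓)*18613 = 18613/3 ≈ 6204.3)
(-12704 + l)/(-24407 + F(-72)) = (-12704 + 18613/3)/(-24407 - 1*(-72)) = -19499/(3*(-24407 + 72)) = -19499/3/(-24335) = -19499/3*(-1/24335) = 629/2355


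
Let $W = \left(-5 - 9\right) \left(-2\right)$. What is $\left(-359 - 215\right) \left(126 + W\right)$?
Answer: $-88396$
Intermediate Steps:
$W = 28$ ($W = \left(-14\right) \left(-2\right) = 28$)
$\left(-359 - 215\right) \left(126 + W\right) = \left(-359 - 215\right) \left(126 + 28\right) = \left(-574\right) 154 = -88396$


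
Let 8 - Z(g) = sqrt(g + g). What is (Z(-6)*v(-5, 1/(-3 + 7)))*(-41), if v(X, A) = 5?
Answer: -1640 + 410*I*sqrt(3) ≈ -1640.0 + 710.14*I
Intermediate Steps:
Z(g) = 8 - sqrt(2)*sqrt(g) (Z(g) = 8 - sqrt(g + g) = 8 - sqrt(2*g) = 8 - sqrt(2)*sqrt(g))
(Z(-6)*v(-5, 1/(-3 + 7)))*(-41) = ((8 - sqrt(2)*sqrt(-6))*5)*(-41) = ((8 - sqrt(2)*I*sqrt(6))*5)*(-41) = ((8 - 2*I*sqrt(3))*5)*(-41) = (40 - 10*I*sqrt(3))*(-41) = -1640 + 410*I*sqrt(3)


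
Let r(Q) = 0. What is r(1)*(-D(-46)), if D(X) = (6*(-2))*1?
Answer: 0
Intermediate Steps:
D(X) = -12 (D(X) = -12*1 = -12)
r(1)*(-D(-46)) = 0*(-1*(-12)) = 0*12 = 0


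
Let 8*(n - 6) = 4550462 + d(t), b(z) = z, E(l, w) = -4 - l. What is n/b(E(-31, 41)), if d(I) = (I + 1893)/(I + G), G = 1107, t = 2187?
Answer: 1249115335/59292 ≈ 21067.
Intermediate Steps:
d(I) = (1893 + I)/(1107 + I) (d(I) = (I + 1893)/(I + 1107) = (1893 + I)/(1107 + I))
n = 1249115335/2196 (n = 6 + (4550462 + (1893 + 2187)/(1107 + 2187))/8 = 6 + (4550462 + 4080/3294)/8 = 6 + (4550462 + (1/3294)*4080)/8 = 6 + (4550462 + 680/549)/8 = 6 + (⅛)*(2498204318/549) = 6 + 1249102159/2196 = 1249115335/2196 ≈ 5.6881e+5)
n/b(E(-31, 41)) = 1249115335/(2196*(-4 - 1*(-31))) = 1249115335/(2196*(-4 + 31)) = (1249115335/2196)/27 = (1249115335/2196)*(1/27) = 1249115335/59292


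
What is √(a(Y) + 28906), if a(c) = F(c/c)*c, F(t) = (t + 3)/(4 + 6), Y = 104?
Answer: 3*√80410/5 ≈ 170.14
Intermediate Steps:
F(t) = 3/10 + t/10 (F(t) = (3 + t)/10 = (3 + t)*(⅒) = 3/10 + t/10)
a(c) = 2*c/5 (a(c) = (3/10 + (c/c)/10)*c = (3/10 + (⅒)*1)*c = (3/10 + ⅒)*c = 2*c/5)
√(a(Y) + 28906) = √((⅖)*104 + 28906) = √(208/5 + 28906) = √(144738/5) = 3*√80410/5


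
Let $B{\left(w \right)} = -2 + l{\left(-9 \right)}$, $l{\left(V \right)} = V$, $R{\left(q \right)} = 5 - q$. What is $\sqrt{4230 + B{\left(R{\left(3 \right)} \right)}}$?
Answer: $\sqrt{4219} \approx 64.954$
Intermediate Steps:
$B{\left(w \right)} = -11$ ($B{\left(w \right)} = -2 - 9 = -11$)
$\sqrt{4230 + B{\left(R{\left(3 \right)} \right)}} = \sqrt{4230 - 11} = \sqrt{4219}$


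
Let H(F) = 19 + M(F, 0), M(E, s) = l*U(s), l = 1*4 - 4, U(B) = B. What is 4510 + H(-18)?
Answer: 4529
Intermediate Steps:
l = 0 (l = 4 - 4 = 0)
M(E, s) = 0 (M(E, s) = 0*s = 0)
H(F) = 19 (H(F) = 19 + 0 = 19)
4510 + H(-18) = 4510 + 19 = 4529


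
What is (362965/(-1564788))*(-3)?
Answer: 362965/521596 ≈ 0.69587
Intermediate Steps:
(362965/(-1564788))*(-3) = (362965*(-1/1564788))*(-3) = -362965/1564788*(-3) = 362965/521596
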